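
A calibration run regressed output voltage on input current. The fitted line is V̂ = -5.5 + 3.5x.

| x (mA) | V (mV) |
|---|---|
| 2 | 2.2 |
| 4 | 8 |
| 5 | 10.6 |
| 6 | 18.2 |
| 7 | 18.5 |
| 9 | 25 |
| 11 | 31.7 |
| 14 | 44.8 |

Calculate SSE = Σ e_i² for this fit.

x=2: V̂ = -5.5 + 3.5·2 = 1.5; e = 2.2 − 1.5 = 0.7
x=4: V̂ = -5.5 + 3.5·4 = 8.5; e = 8 − 8.5 = -0.5
x=5: V̂ = -5.5 + 3.5·5 = 12; e = 10.6 − 12 = -1.4
x=6: V̂ = -5.5 + 3.5·6 = 15.5; e = 18.2 − 15.5 = 2.7
x=7: V̂ = -5.5 + 3.5·7 = 19; e = 18.5 − 19 = -0.5
x=9: V̂ = -5.5 + 3.5·9 = 26; e = 25 − 26 = -1
x=11: V̂ = -5.5 + 3.5·11 = 33; e = 31.7 − 33 = -1.3
x=14: V̂ = -5.5 + 3.5·14 = 43.5; e = 44.8 − 43.5 = 1.3
SSE = 0.49 + 0.25 + 1.96 + 7.29 + 0.25 + 1 + 1.69 + 1.69 = 14.62

SSE = 14.62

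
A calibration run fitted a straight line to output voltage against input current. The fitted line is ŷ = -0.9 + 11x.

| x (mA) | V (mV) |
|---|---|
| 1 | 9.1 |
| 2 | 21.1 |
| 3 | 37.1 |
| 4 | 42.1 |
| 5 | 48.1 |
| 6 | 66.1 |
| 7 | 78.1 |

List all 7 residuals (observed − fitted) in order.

x=1: ŷ = -0.9 + 11·1 = 10.1; e = 9.1 − 10.1 = -1
x=2: ŷ = -0.9 + 11·2 = 21.1; e = 21.1 − 21.1 = 0
x=3: ŷ = -0.9 + 11·3 = 32.1; e = 37.1 − 32.1 = 5
x=4: ŷ = -0.9 + 11·4 = 43.1; e = 42.1 − 43.1 = -1
x=5: ŷ = -0.9 + 11·5 = 54.1; e = 48.1 − 54.1 = -6
x=6: ŷ = -0.9 + 11·6 = 65.1; e = 66.1 − 65.1 = 1
x=7: ŷ = -0.9 + 11·7 = 76.1; e = 78.1 − 76.1 = 2

-1, 0, 5, -1, -6, 1, 2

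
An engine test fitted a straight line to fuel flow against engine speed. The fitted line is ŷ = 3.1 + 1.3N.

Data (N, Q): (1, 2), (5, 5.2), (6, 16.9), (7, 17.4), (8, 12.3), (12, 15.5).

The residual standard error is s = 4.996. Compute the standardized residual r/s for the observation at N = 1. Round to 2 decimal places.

-0.48

ŷ = 3.1 + 1.3·1 = 4.4
r = 2 − 4.4 = -2.4
r/s = -2.4 / 4.996 = -0.48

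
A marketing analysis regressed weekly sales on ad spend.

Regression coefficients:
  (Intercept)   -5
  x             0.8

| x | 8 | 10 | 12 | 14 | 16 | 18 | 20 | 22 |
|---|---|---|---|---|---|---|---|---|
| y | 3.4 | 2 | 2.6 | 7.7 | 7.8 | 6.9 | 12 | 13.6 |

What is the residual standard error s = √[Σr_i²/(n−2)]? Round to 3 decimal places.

x=8: ŷ = -5 + 0.8·8 = 1.4; r = 3.4 − 1.4 = 2
x=10: ŷ = -5 + 0.8·10 = 3; r = 2 − 3 = -1
x=12: ŷ = -5 + 0.8·12 = 4.6; r = 2.6 − 4.6 = -2
x=14: ŷ = -5 + 0.8·14 = 6.2; r = 7.7 − 6.2 = 1.5
x=16: ŷ = -5 + 0.8·16 = 7.8; r = 7.8 − 7.8 = 0
x=18: ŷ = -5 + 0.8·18 = 9.4; r = 6.9 − 9.4 = -2.5
x=20: ŷ = -5 + 0.8·20 = 11; r = 12 − 11 = 1
x=22: ŷ = -5 + 0.8·22 = 12.6; r = 13.6 − 12.6 = 1
SSE = 4 + 1 + 4 + 2.25 + 0 + 6.25 + 1 + 1 = 19.5
s = √(19.5/6) = √3.25 ≈ 1.803

s = 1.803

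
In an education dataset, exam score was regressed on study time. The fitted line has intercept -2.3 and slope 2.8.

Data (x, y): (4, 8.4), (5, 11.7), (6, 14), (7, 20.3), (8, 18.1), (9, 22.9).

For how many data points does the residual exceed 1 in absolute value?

2

x=4: ŷ = -2.3 + 2.8·4 = 8.9; r = 8.4 − 8.9 = -0.5
x=5: ŷ = -2.3 + 2.8·5 = 11.7; r = 11.7 − 11.7 = 0
x=6: ŷ = -2.3 + 2.8·6 = 14.5; r = 14 − 14.5 = -0.5
x=7: ŷ = -2.3 + 2.8·7 = 17.3; r = 20.3 − 17.3 = 3
x=8: ŷ = -2.3 + 2.8·8 = 20.1; r = 18.1 − 20.1 = -2
x=9: ŷ = -2.3 + 2.8·9 = 22.9; r = 22.9 − 22.9 = 0
|r| > 1: x=7 (|r|=3), x=8 (|r|=2) → 2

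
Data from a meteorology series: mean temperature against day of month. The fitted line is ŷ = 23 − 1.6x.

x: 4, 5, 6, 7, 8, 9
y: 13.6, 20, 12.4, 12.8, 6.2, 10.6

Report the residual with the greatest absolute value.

x=4: ŷ = 23 − 1.6·4 = 16.6; e = 13.6 − 16.6 = -3
x=5: ŷ = 23 − 1.6·5 = 15; e = 20 − 15 = 5
x=6: ŷ = 23 − 1.6·6 = 13.4; e = 12.4 − 13.4 = -1
x=7: ŷ = 23 − 1.6·7 = 11.8; e = 12.8 − 11.8 = 1
x=8: ŷ = 23 − 1.6·8 = 10.2; e = 6.2 − 10.2 = -4
x=9: ŷ = 23 − 1.6·9 = 8.6; e = 10.6 − 8.6 = 2
Largest |e| is 5 at x = 5, residual 5.

e = 5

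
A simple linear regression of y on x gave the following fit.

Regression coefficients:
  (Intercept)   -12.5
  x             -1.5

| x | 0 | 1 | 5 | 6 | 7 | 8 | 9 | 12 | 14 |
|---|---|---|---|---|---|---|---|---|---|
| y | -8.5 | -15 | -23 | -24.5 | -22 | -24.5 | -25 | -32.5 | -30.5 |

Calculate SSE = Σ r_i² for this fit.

x=0: ŷ = -12.5 − 1.5·0 = -12.5; r = -8.5 − (-12.5) = 4
x=1: ŷ = -12.5 − 1.5·1 = -14; r = -15 − (-14) = -1
x=5: ŷ = -12.5 − 1.5·5 = -20; r = -23 − (-20) = -3
x=6: ŷ = -12.5 − 1.5·6 = -21.5; r = -24.5 − (-21.5) = -3
x=7: ŷ = -12.5 − 1.5·7 = -23; r = -22 − (-23) = 1
x=8: ŷ = -12.5 − 1.5·8 = -24.5; r = -24.5 − (-24.5) = 0
x=9: ŷ = -12.5 − 1.5·9 = -26; r = -25 − (-26) = 1
x=12: ŷ = -12.5 − 1.5·12 = -30.5; r = -32.5 − (-30.5) = -2
x=14: ŷ = -12.5 − 1.5·14 = -33.5; r = -30.5 − (-33.5) = 3
SSE = 16 + 1 + 9 + 9 + 1 + 0 + 1 + 4 + 9 = 50

SSE = 50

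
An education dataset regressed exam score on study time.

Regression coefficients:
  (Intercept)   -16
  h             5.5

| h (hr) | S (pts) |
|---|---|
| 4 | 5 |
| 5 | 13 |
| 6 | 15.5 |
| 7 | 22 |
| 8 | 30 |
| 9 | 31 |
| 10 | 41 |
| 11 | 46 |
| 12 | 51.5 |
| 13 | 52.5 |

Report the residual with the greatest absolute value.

r = -3

h=4: ŷ = -16 + 5.5·4 = 6; r = 5 − 6 = -1
h=5: ŷ = -16 + 5.5·5 = 11.5; r = 13 − 11.5 = 1.5
h=6: ŷ = -16 + 5.5·6 = 17; r = 15.5 − 17 = -1.5
h=7: ŷ = -16 + 5.5·7 = 22.5; r = 22 − 22.5 = -0.5
h=8: ŷ = -16 + 5.5·8 = 28; r = 30 − 28 = 2
h=9: ŷ = -16 + 5.5·9 = 33.5; r = 31 − 33.5 = -2.5
h=10: ŷ = -16 + 5.5·10 = 39; r = 41 − 39 = 2
h=11: ŷ = -16 + 5.5·11 = 44.5; r = 46 − 44.5 = 1.5
h=12: ŷ = -16 + 5.5·12 = 50; r = 51.5 − 50 = 1.5
h=13: ŷ = -16 + 5.5·13 = 55.5; r = 52.5 − 55.5 = -3
Largest |r| is 3 at h = 13, residual -3.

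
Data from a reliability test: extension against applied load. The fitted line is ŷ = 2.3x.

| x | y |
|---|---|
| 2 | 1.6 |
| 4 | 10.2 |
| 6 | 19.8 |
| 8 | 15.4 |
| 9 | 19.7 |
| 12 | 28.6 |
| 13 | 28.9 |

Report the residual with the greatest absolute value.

e = 6

x=2: ŷ = 2.3·2 = 4.6; e = 1.6 − 4.6 = -3
x=4: ŷ = 2.3·4 = 9.2; e = 10.2 − 9.2 = 1
x=6: ŷ = 2.3·6 = 13.8; e = 19.8 − 13.8 = 6
x=8: ŷ = 2.3·8 = 18.4; e = 15.4 − 18.4 = -3
x=9: ŷ = 2.3·9 = 20.7; e = 19.7 − 20.7 = -1
x=12: ŷ = 2.3·12 = 27.6; e = 28.6 − 27.6 = 1
x=13: ŷ = 2.3·13 = 29.9; e = 28.9 − 29.9 = -1
Largest |e| is 6 at x = 6, residual 6.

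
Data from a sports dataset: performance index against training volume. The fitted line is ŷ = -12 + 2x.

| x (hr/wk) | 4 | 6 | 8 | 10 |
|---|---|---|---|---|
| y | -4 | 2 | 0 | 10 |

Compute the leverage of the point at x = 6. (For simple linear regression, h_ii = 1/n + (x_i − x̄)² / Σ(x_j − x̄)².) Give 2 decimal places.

x̄ = (4 + 6 + 8 + 10)/4 = 7
Σ(x − x̄)² = 9 + 1 + 1 + 9 = 20
h = 1/4 + (-1)²/20 = 0.25 + 0.05 = 0.30

h = 0.30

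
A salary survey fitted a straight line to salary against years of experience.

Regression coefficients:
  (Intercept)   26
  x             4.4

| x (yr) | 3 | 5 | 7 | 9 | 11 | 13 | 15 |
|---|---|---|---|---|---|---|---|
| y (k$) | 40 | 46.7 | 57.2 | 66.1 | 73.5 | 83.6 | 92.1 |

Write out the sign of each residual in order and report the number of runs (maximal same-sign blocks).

x=3: ŷ = 26 + 4.4·3 = 39.2; e = 40 − 39.2 = 0.8
x=5: ŷ = 26 + 4.4·5 = 48; e = 46.7 − 48 = -1.3
x=7: ŷ = 26 + 4.4·7 = 56.8; e = 57.2 − 56.8 = 0.4
x=9: ŷ = 26 + 4.4·9 = 65.6; e = 66.1 − 65.6 = 0.5
x=11: ŷ = 26 + 4.4·11 = 74.4; e = 73.5 − 74.4 = -0.9
x=13: ŷ = 26 + 4.4·13 = 83.2; e = 83.6 − 83.2 = 0.4
x=15: ŷ = 26 + 4.4·15 = 92; e = 92.1 − 92 = 0.1
Signs: + − + + − + +
Runs: +×1, −×1, +×2, −×1, +×2 → 5

5 runs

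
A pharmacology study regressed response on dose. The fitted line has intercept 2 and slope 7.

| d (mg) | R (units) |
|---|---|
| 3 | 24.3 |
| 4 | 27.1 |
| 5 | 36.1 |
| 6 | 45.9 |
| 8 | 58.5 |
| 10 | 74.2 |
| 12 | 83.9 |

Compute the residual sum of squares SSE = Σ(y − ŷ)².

d=3: ŷ = 2 + 7·3 = 23; e = 24.3 − 23 = 1.3
d=4: ŷ = 2 + 7·4 = 30; e = 27.1 − 30 = -2.9
d=5: ŷ = 2 + 7·5 = 37; e = 36.1 − 37 = -0.9
d=6: ŷ = 2 + 7·6 = 44; e = 45.9 − 44 = 1.9
d=8: ŷ = 2 + 7·8 = 58; e = 58.5 − 58 = 0.5
d=10: ŷ = 2 + 7·10 = 72; e = 74.2 − 72 = 2.2
d=12: ŷ = 2 + 7·12 = 86; e = 83.9 − 86 = -2.1
SSE = 1.69 + 8.41 + 0.81 + 3.61 + 0.25 + 4.84 + 4.41 = 24.02

SSE = 24.02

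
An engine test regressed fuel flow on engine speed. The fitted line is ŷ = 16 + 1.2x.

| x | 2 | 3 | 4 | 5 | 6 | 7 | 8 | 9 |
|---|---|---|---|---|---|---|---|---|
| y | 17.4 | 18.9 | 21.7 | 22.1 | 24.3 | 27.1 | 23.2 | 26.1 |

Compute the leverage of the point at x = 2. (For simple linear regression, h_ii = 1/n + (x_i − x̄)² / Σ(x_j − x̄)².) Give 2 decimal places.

x̄ = (2 + 3 + 4 + 5 + 6 + 7 + 8 + 9)/8 = 5.5
Σ(x − x̄)² = 12.25 + 6.25 + 2.25 + 0.25 + 0.25 + 2.25 + 6.25 + 12.25 = 42
h = 1/8 + (-3.5)²/42 = 0.125 + 0.291667 = 0.42

h = 0.42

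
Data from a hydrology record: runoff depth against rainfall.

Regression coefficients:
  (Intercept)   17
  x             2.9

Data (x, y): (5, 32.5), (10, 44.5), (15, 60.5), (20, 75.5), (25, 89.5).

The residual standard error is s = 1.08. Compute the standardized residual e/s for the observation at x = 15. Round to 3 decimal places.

0.000

ŷ = 17 + 2.9·15 = 60.5
e = 60.5 − 60.5 = 0
e/s = 0 / 1.08 = 0.000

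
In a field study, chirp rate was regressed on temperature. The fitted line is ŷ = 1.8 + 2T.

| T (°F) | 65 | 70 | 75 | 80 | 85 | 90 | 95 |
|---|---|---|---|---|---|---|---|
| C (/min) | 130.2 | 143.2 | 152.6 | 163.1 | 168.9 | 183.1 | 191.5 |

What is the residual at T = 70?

r = 1.4

ŷ = 1.8 + 2·70 = 141.8
r = 143.2 − 141.8 = 1.4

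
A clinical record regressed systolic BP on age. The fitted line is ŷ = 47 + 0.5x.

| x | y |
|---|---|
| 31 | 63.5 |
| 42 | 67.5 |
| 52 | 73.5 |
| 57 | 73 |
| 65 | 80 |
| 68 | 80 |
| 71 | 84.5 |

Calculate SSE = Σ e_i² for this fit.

SSE = 13

x=31: ŷ = 47 + 0.5·31 = 62.5; e = 63.5 − 62.5 = 1
x=42: ŷ = 47 + 0.5·42 = 68; e = 67.5 − 68 = -0.5
x=52: ŷ = 47 + 0.5·52 = 73; e = 73.5 − 73 = 0.5
x=57: ŷ = 47 + 0.5·57 = 75.5; e = 73 − 75.5 = -2.5
x=65: ŷ = 47 + 0.5·65 = 79.5; e = 80 − 79.5 = 0.5
x=68: ŷ = 47 + 0.5·68 = 81; e = 80 − 81 = -1
x=71: ŷ = 47 + 0.5·71 = 82.5; e = 84.5 − 82.5 = 2
SSE = 1 + 0.25 + 0.25 + 6.25 + 0.25 + 1 + 4 = 13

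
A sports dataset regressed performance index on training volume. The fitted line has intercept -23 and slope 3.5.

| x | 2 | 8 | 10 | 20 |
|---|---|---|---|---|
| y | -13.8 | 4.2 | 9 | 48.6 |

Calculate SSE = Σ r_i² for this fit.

x=2: ŷ = -23 + 3.5·2 = -16; r = -13.8 − (-16) = 2.2
x=8: ŷ = -23 + 3.5·8 = 5; r = 4.2 − 5 = -0.8
x=10: ŷ = -23 + 3.5·10 = 12; r = 9 − 12 = -3
x=20: ŷ = -23 + 3.5·20 = 47; r = 48.6 − 47 = 1.6
SSE = 4.84 + 0.64 + 9 + 2.56 = 17.04

SSE = 17.04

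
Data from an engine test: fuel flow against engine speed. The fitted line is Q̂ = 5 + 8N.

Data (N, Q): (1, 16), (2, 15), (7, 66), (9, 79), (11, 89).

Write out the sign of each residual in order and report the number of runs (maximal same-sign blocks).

N=1: Q̂ = 5 + 8·1 = 13; r = 16 − 13 = 3
N=2: Q̂ = 5 + 8·2 = 21; r = 15 − 21 = -6
N=7: Q̂ = 5 + 8·7 = 61; r = 66 − 61 = 5
N=9: Q̂ = 5 + 8·9 = 77; r = 79 − 77 = 2
N=11: Q̂ = 5 + 8·11 = 93; r = 89 − 93 = -4
Signs: + − + + −
Runs: +×1, −×1, +×2, −×1 → 4

4 runs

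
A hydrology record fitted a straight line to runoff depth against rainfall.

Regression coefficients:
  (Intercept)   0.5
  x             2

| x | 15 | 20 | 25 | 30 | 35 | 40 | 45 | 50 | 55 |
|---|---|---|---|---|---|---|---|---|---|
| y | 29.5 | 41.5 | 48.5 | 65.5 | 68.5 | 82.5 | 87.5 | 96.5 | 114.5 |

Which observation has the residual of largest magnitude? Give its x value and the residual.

x = 30, r = 5

x=15: ŷ = 0.5 + 2·15 = 30.5; r = 29.5 − 30.5 = -1
x=20: ŷ = 0.5 + 2·20 = 40.5; r = 41.5 − 40.5 = 1
x=25: ŷ = 0.5 + 2·25 = 50.5; r = 48.5 − 50.5 = -2
x=30: ŷ = 0.5 + 2·30 = 60.5; r = 65.5 − 60.5 = 5
x=35: ŷ = 0.5 + 2·35 = 70.5; r = 68.5 − 70.5 = -2
x=40: ŷ = 0.5 + 2·40 = 80.5; r = 82.5 − 80.5 = 2
x=45: ŷ = 0.5 + 2·45 = 90.5; r = 87.5 − 90.5 = -3
x=50: ŷ = 0.5 + 2·50 = 100.5; r = 96.5 − 100.5 = -4
x=55: ŷ = 0.5 + 2·55 = 110.5; r = 114.5 − 110.5 = 4
Largest |r| is 5 at x = 30, residual 5.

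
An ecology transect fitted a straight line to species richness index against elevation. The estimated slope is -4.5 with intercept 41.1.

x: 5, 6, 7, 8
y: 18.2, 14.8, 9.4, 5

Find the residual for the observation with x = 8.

ŷ = 41.1 − 4.5·8 = 5.1
e = 5 − 5.1 = -0.1

e = -0.1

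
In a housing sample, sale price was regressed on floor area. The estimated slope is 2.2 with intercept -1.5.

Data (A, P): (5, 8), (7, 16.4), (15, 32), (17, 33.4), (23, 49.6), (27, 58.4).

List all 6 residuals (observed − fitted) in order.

A=5: ŷ = -1.5 + 2.2·5 = 9.5; r = 8 − 9.5 = -1.5
A=7: ŷ = -1.5 + 2.2·7 = 13.9; r = 16.4 − 13.9 = 2.5
A=15: ŷ = -1.5 + 2.2·15 = 31.5; r = 32 − 31.5 = 0.5
A=17: ŷ = -1.5 + 2.2·17 = 35.9; r = 33.4 − 35.9 = -2.5
A=23: ŷ = -1.5 + 2.2·23 = 49.1; r = 49.6 − 49.1 = 0.5
A=27: ŷ = -1.5 + 2.2·27 = 57.9; r = 58.4 − 57.9 = 0.5

-1.5, 2.5, 0.5, -2.5, 0.5, 0.5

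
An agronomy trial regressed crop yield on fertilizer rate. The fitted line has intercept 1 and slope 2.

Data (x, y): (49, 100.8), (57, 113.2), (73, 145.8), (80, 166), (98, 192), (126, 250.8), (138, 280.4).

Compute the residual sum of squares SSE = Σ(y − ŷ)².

x=49: ŷ = 1 + 2·49 = 99; r = 100.8 − 99 = 1.8
x=57: ŷ = 1 + 2·57 = 115; r = 113.2 − 115 = -1.8
x=73: ŷ = 1 + 2·73 = 147; r = 145.8 − 147 = -1.2
x=80: ŷ = 1 + 2·80 = 161; r = 166 − 161 = 5
x=98: ŷ = 1 + 2·98 = 197; r = 192 − 197 = -5
x=126: ŷ = 1 + 2·126 = 253; r = 250.8 − 253 = -2.2
x=138: ŷ = 1 + 2·138 = 277; r = 280.4 − 277 = 3.4
SSE = 3.24 + 3.24 + 1.44 + 25 + 25 + 4.84 + 11.56 = 74.32

SSE = 74.32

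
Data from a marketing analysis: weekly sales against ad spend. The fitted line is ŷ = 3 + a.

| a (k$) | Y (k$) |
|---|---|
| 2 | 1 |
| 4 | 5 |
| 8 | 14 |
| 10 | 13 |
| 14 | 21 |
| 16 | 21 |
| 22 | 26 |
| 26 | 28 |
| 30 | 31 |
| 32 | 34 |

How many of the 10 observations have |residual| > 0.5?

9

a=2: ŷ = 3 + 2 = 5; e = 1 − 5 = -4
a=4: ŷ = 3 + 4 = 7; e = 5 − 7 = -2
a=8: ŷ = 3 + 8 = 11; e = 14 − 11 = 3
a=10: ŷ = 3 + 10 = 13; e = 13 − 13 = 0
a=14: ŷ = 3 + 14 = 17; e = 21 − 17 = 4
a=16: ŷ = 3 + 16 = 19; e = 21 − 19 = 2
a=22: ŷ = 3 + 22 = 25; e = 26 − 25 = 1
a=26: ŷ = 3 + 26 = 29; e = 28 − 29 = -1
a=30: ŷ = 3 + 30 = 33; e = 31 − 33 = -2
a=32: ŷ = 3 + 32 = 35; e = 34 − 35 = -1
|e| > 0.5: a=2 (|e|=4), a=4 (|e|=2), a=8 (|e|=3), a=14 (|e|=4), a=16 (|e|=2), a=22 (|e|=1), a=26 (|e|=1), a=30 (|e|=2), a=32 (|e|=1) → 9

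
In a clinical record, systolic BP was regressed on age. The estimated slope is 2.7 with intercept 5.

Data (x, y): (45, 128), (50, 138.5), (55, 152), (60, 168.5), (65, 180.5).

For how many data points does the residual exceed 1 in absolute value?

4

x=45: ŷ = 5 + 2.7·45 = 126.5; r = 128 − 126.5 = 1.5
x=50: ŷ = 5 + 2.7·50 = 140; r = 138.5 − 140 = -1.5
x=55: ŷ = 5 + 2.7·55 = 153.5; r = 152 − 153.5 = -1.5
x=60: ŷ = 5 + 2.7·60 = 167; r = 168.5 − 167 = 1.5
x=65: ŷ = 5 + 2.7·65 = 180.5; r = 180.5 − 180.5 = 0
|r| > 1: x=45 (|r|=1.5), x=50 (|r|=1.5), x=55 (|r|=1.5), x=60 (|r|=1.5) → 4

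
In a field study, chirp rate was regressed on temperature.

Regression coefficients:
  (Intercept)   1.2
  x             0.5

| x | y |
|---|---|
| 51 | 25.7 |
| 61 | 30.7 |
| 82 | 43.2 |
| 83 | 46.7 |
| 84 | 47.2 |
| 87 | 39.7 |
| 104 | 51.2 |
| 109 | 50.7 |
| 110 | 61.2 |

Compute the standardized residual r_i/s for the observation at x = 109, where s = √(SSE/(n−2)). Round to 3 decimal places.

-1.239

x=51: ŷ = 1.2 + 0.5·51 = 26.7; r = 25.7 − 26.7 = -1
x=61: ŷ = 1.2 + 0.5·61 = 31.7; r = 30.7 − 31.7 = -1
x=82: ŷ = 1.2 + 0.5·82 = 42.2; r = 43.2 − 42.2 = 1
x=83: ŷ = 1.2 + 0.5·83 = 42.7; r = 46.7 − 42.7 = 4
x=84: ŷ = 1.2 + 0.5·84 = 43.2; r = 47.2 − 43.2 = 4
x=87: ŷ = 1.2 + 0.5·87 = 44.7; r = 39.7 − 44.7 = -5
x=104: ŷ = 1.2 + 0.5·104 = 53.2; r = 51.2 − 53.2 = -2
x=109: ŷ = 1.2 + 0.5·109 = 55.7; r = 50.7 − 55.7 = -5
x=110: ŷ = 1.2 + 0.5·110 = 56.2; r = 61.2 − 56.2 = 5
SSE = 1 + 1 + 1 + 16 + 16 + 25 + 4 + 25 + 25 = 114
s = √(114/7) = 4.03556
r/s = -5 / 4.03556 = -1.239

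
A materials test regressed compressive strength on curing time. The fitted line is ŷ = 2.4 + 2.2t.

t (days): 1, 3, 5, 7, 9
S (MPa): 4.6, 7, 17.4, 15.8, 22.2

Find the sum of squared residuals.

t=1: ŷ = 2.4 + 2.2·1 = 4.6; r = 4.6 − 4.6 = 0
t=3: ŷ = 2.4 + 2.2·3 = 9; r = 7 − 9 = -2
t=5: ŷ = 2.4 + 2.2·5 = 13.4; r = 17.4 − 13.4 = 4
t=7: ŷ = 2.4 + 2.2·7 = 17.8; r = 15.8 − 17.8 = -2
t=9: ŷ = 2.4 + 2.2·9 = 22.2; r = 22.2 − 22.2 = 0
SSE = 0 + 4 + 16 + 4 + 0 = 24

SSE = 24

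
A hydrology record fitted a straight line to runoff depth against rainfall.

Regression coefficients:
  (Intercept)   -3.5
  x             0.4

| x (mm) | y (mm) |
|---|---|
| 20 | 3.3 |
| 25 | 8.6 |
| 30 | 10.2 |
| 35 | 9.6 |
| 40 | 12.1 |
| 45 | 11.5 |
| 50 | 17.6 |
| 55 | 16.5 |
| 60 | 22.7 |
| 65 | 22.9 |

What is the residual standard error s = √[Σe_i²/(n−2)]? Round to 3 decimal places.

x=20: ŷ = -3.5 + 0.4·20 = 4.5; e = 3.3 − 4.5 = -1.2
x=25: ŷ = -3.5 + 0.4·25 = 6.5; e = 8.6 − 6.5 = 2.1
x=30: ŷ = -3.5 + 0.4·30 = 8.5; e = 10.2 − 8.5 = 1.7
x=35: ŷ = -3.5 + 0.4·35 = 10.5; e = 9.6 − 10.5 = -0.9
x=40: ŷ = -3.5 + 0.4·40 = 12.5; e = 12.1 − 12.5 = -0.4
x=45: ŷ = -3.5 + 0.4·45 = 14.5; e = 11.5 − 14.5 = -3
x=50: ŷ = -3.5 + 0.4·50 = 16.5; e = 17.6 − 16.5 = 1.1
x=55: ŷ = -3.5 + 0.4·55 = 18.5; e = 16.5 − 18.5 = -2
x=60: ŷ = -3.5 + 0.4·60 = 20.5; e = 22.7 − 20.5 = 2.2
x=65: ŷ = -3.5 + 0.4·65 = 22.5; e = 22.9 − 22.5 = 0.4
SSE = 1.44 + 4.41 + 2.89 + 0.81 + 0.16 + 9 + 1.21 + 4 + 4.84 + 0.16 = 28.92
s = √(28.92/8) = √3.615 ≈ 1.901

s = 1.901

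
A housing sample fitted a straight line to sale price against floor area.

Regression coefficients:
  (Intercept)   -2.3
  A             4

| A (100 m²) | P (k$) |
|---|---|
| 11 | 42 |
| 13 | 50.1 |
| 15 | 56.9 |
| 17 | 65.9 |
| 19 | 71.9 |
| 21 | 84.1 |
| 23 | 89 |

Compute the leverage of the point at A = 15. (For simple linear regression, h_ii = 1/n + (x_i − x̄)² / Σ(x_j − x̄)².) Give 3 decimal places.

h = 0.179

Ā = (11 + 13 + 15 + 17 + 19 + 21 + 23)/7 = 17
Σ(A − Ā)² = 36 + 16 + 4 + 0 + 4 + 16 + 36 = 112
h = 1/7 + (-2)²/112 = 0.142857 + 0.0357143 = 0.179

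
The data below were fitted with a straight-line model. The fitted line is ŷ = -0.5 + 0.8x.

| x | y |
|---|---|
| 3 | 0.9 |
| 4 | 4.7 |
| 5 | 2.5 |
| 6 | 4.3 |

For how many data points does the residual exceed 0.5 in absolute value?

x=3: ŷ = -0.5 + 0.8·3 = 1.9; r = 0.9 − 1.9 = -1
x=4: ŷ = -0.5 + 0.8·4 = 2.7; r = 4.7 − 2.7 = 2
x=5: ŷ = -0.5 + 0.8·5 = 3.5; r = 2.5 − 3.5 = -1
x=6: ŷ = -0.5 + 0.8·6 = 4.3; r = 4.3 − 4.3 = 0
|r| > 0.5: x=3 (|r|=1), x=4 (|r|=2), x=5 (|r|=1) → 3

3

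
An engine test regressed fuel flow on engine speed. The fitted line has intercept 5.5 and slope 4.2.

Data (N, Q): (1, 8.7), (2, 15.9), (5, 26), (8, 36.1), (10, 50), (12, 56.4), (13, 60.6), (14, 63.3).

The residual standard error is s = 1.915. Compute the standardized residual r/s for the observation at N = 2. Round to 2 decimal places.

Q̂ = 5.5 + 4.2·2 = 13.9
r = 15.9 − 13.9 = 2
r/s = 2 / 1.915 = 1.04

1.04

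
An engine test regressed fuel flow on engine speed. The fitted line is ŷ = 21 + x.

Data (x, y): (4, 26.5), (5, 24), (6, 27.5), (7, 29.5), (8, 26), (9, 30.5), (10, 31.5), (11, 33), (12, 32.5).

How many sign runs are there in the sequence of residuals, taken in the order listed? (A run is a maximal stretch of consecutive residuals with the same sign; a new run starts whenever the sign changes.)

6 runs

x=4: ŷ = 21 + 4 = 25; r = 26.5 − 25 = 1.5
x=5: ŷ = 21 + 5 = 26; r = 24 − 26 = -2
x=6: ŷ = 21 + 6 = 27; r = 27.5 − 27 = 0.5
x=7: ŷ = 21 + 7 = 28; r = 29.5 − 28 = 1.5
x=8: ŷ = 21 + 8 = 29; r = 26 − 29 = -3
x=9: ŷ = 21 + 9 = 30; r = 30.5 − 30 = 0.5
x=10: ŷ = 21 + 10 = 31; r = 31.5 − 31 = 0.5
x=11: ŷ = 21 + 11 = 32; r = 33 − 32 = 1
x=12: ŷ = 21 + 12 = 33; r = 32.5 − 33 = -0.5
Signs: + − + + − + + + −
Runs: +×1, −×1, +×2, −×1, +×3, −×1 → 6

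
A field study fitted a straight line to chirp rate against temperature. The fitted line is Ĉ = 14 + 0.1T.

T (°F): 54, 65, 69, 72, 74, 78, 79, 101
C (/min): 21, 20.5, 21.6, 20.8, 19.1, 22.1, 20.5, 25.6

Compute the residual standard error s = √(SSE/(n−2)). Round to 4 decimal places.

T=54: Ĉ = 14 + 0.1·54 = 19.4; r = 21 − 19.4 = 1.6
T=65: Ĉ = 14 + 0.1·65 = 20.5; r = 20.5 − 20.5 = 0
T=69: Ĉ = 14 + 0.1·69 = 20.9; r = 21.6 − 20.9 = 0.7
T=72: Ĉ = 14 + 0.1·72 = 21.2; r = 20.8 − 21.2 = -0.4
T=74: Ĉ = 14 + 0.1·74 = 21.4; r = 19.1 − 21.4 = -2.3
T=78: Ĉ = 14 + 0.1·78 = 21.8; r = 22.1 − 21.8 = 0.3
T=79: Ĉ = 14 + 0.1·79 = 21.9; r = 20.5 − 21.9 = -1.4
T=101: Ĉ = 14 + 0.1·101 = 24.1; r = 25.6 − 24.1 = 1.5
SSE = 2.56 + 0 + 0.49 + 0.16 + 5.29 + 0.09 + 1.96 + 2.25 = 12.8
s = √(12.8/6) = √2.13333 ≈ 1.4606

s = 1.4606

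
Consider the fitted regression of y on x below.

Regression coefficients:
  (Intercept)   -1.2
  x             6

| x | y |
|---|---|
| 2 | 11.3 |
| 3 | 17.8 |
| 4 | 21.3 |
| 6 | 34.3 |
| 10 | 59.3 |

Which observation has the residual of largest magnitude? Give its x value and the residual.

x=2: ŷ = -1.2 + 6·2 = 10.8; e = 11.3 − 10.8 = 0.5
x=3: ŷ = -1.2 + 6·3 = 16.8; e = 17.8 − 16.8 = 1
x=4: ŷ = -1.2 + 6·4 = 22.8; e = 21.3 − 22.8 = -1.5
x=6: ŷ = -1.2 + 6·6 = 34.8; e = 34.3 − 34.8 = -0.5
x=10: ŷ = -1.2 + 6·10 = 58.8; e = 59.3 − 58.8 = 0.5
Largest |e| is 1.5 at x = 4, residual -1.5.

x = 4, e = -1.5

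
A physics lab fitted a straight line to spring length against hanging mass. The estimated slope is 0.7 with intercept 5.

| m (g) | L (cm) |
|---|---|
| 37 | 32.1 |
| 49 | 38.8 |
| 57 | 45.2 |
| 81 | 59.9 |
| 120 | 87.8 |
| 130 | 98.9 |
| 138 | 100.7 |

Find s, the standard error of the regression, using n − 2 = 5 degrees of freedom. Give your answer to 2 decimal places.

m=37: ŷ = 5 + 0.7·37 = 30.9; e = 32.1 − 30.9 = 1.2
m=49: ŷ = 5 + 0.7·49 = 39.3; e = 38.8 − 39.3 = -0.5
m=57: ŷ = 5 + 0.7·57 = 44.9; e = 45.2 − 44.9 = 0.3
m=81: ŷ = 5 + 0.7·81 = 61.7; e = 59.9 − 61.7 = -1.8
m=120: ŷ = 5 + 0.7·120 = 89; e = 87.8 − 89 = -1.2
m=130: ŷ = 5 + 0.7·130 = 96; e = 98.9 − 96 = 2.9
m=138: ŷ = 5 + 0.7·138 = 101.6; e = 100.7 − 101.6 = -0.9
SSE = 1.44 + 0.25 + 0.09 + 3.24 + 1.44 + 8.41 + 0.81 = 15.68
s = √(15.68/5) = √3.136 ≈ 1.77

s = 1.77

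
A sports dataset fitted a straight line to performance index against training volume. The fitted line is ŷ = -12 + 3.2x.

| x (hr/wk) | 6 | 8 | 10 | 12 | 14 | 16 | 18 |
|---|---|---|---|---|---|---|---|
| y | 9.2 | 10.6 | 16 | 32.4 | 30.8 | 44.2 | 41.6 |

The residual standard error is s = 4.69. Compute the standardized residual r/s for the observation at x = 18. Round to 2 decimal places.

-0.85

ŷ = -12 + 3.2·18 = 45.6
r = 41.6 − 45.6 = -4
r/s = -4 / 4.69 = -0.85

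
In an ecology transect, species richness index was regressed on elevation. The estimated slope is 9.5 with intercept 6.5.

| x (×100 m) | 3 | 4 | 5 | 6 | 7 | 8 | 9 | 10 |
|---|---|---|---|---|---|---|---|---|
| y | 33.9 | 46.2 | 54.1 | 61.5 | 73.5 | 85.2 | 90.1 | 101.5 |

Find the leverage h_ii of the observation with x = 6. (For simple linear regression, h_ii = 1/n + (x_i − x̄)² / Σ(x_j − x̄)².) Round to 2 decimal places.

x̄ = (3 + 4 + 5 + 6 + 7 + 8 + 9 + 10)/8 = 6.5
Σ(x − x̄)² = 12.25 + 6.25 + 2.25 + 0.25 + 0.25 + 2.25 + 6.25 + 12.25 = 42
h = 1/8 + (-0.5)²/42 = 0.125 + 0.00595238 = 0.13

h = 0.13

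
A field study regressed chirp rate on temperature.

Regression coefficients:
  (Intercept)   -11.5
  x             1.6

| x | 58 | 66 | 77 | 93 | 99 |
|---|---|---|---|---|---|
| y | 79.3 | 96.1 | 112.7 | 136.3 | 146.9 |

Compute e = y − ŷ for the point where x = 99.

e = 0

ŷ = -11.5 + 1.6·99 = 146.9
e = 146.9 − 146.9 = 0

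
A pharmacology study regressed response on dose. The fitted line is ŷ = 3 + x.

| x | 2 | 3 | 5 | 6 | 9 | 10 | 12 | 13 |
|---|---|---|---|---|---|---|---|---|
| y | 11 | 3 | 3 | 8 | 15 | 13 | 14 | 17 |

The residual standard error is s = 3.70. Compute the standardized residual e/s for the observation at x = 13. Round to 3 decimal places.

ŷ = 3 + 13 = 16
e = 17 − 16 = 1
e/s = 1 / 3.70 = 0.270

0.270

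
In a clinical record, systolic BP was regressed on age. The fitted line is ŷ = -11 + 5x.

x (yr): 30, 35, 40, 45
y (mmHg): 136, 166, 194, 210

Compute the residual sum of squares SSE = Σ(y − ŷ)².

SSE = 54

x=30: ŷ = -11 + 5·30 = 139; r = 136 − 139 = -3
x=35: ŷ = -11 + 5·35 = 164; r = 166 − 164 = 2
x=40: ŷ = -11 + 5·40 = 189; r = 194 − 189 = 5
x=45: ŷ = -11 + 5·45 = 214; r = 210 − 214 = -4
SSE = 9 + 4 + 25 + 16 = 54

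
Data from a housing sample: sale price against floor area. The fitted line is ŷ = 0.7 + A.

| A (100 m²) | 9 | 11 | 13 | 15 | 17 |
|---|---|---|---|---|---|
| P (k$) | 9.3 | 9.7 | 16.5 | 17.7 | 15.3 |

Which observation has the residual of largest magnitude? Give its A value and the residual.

A=9: ŷ = 0.7 + 9 = 9.7; r = 9.3 − 9.7 = -0.4
A=11: ŷ = 0.7 + 11 = 11.7; r = 9.7 − 11.7 = -2
A=13: ŷ = 0.7 + 13 = 13.7; r = 16.5 − 13.7 = 2.8
A=15: ŷ = 0.7 + 15 = 15.7; r = 17.7 − 15.7 = 2
A=17: ŷ = 0.7 + 17 = 17.7; r = 15.3 − 17.7 = -2.4
Largest |r| is 2.8 at A = 13, residual 2.8.

A = 13, r = 2.8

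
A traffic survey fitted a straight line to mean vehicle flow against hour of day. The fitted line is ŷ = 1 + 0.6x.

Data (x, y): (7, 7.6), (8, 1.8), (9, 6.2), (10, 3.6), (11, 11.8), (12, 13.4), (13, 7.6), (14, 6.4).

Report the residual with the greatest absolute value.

x=7: ŷ = 1 + 0.6·7 = 5.2; e = 7.6 − 5.2 = 2.4
x=8: ŷ = 1 + 0.6·8 = 5.8; e = 1.8 − 5.8 = -4
x=9: ŷ = 1 + 0.6·9 = 6.4; e = 6.2 − 6.4 = -0.2
x=10: ŷ = 1 + 0.6·10 = 7; e = 3.6 − 7 = -3.4
x=11: ŷ = 1 + 0.6·11 = 7.6; e = 11.8 − 7.6 = 4.2
x=12: ŷ = 1 + 0.6·12 = 8.2; e = 13.4 − 8.2 = 5.2
x=13: ŷ = 1 + 0.6·13 = 8.8; e = 7.6 − 8.8 = -1.2
x=14: ŷ = 1 + 0.6·14 = 9.4; e = 6.4 − 9.4 = -3
Largest |e| is 5.2 at x = 12, residual 5.2.

e = 5.2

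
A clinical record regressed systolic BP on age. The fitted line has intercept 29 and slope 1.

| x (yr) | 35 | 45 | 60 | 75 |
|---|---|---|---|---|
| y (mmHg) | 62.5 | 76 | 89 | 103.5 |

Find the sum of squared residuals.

SSE = 6.5

x=35: ŷ = 29 + 35 = 64; e = 62.5 − 64 = -1.5
x=45: ŷ = 29 + 45 = 74; e = 76 − 74 = 2
x=60: ŷ = 29 + 60 = 89; e = 89 − 89 = 0
x=75: ŷ = 29 + 75 = 104; e = 103.5 − 104 = -0.5
SSE = 2.25 + 4 + 0 + 0.25 = 6.5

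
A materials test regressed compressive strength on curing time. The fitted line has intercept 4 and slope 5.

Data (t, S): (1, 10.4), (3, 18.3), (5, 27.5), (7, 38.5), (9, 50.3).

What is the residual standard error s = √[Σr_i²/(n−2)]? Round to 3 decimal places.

s = 1.488

t=1: ŷ = 4 + 5·1 = 9; r = 10.4 − 9 = 1.4
t=3: ŷ = 4 + 5·3 = 19; r = 18.3 − 19 = -0.7
t=5: ŷ = 4 + 5·5 = 29; r = 27.5 − 29 = -1.5
t=7: ŷ = 4 + 5·7 = 39; r = 38.5 − 39 = -0.5
t=9: ŷ = 4 + 5·9 = 49; r = 50.3 − 49 = 1.3
SSE = 1.96 + 0.49 + 2.25 + 0.25 + 1.69 = 6.64
s = √(6.64/3) = √2.21333 ≈ 1.488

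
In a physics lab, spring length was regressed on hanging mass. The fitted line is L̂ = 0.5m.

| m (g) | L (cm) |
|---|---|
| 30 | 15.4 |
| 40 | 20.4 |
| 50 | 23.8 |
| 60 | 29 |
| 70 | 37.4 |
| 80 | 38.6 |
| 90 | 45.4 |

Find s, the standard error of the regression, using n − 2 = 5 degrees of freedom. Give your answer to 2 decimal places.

s = 1.46

m=30: L̂ = 0.5·30 = 15; r = 15.4 − 15 = 0.4
m=40: L̂ = 0.5·40 = 20; r = 20.4 − 20 = 0.4
m=50: L̂ = 0.5·50 = 25; r = 23.8 − 25 = -1.2
m=60: L̂ = 0.5·60 = 30; r = 29 − 30 = -1
m=70: L̂ = 0.5·70 = 35; r = 37.4 − 35 = 2.4
m=80: L̂ = 0.5·80 = 40; r = 38.6 − 40 = -1.4
m=90: L̂ = 0.5·90 = 45; r = 45.4 − 45 = 0.4
SSE = 0.16 + 0.16 + 1.44 + 1 + 5.76 + 1.96 + 0.16 = 10.64
s = √(10.64/5) = √2.128 ≈ 1.46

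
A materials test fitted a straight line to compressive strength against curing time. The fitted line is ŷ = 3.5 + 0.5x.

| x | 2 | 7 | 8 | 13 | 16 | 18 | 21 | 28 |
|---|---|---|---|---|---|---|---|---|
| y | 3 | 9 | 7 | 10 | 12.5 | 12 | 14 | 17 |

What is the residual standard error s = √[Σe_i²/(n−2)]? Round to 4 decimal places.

x=2: ŷ = 3.5 + 0.5·2 = 4.5; e = 3 − 4.5 = -1.5
x=7: ŷ = 3.5 + 0.5·7 = 7; e = 9 − 7 = 2
x=8: ŷ = 3.5 + 0.5·8 = 7.5; e = 7 − 7.5 = -0.5
x=13: ŷ = 3.5 + 0.5·13 = 10; e = 10 − 10 = 0
x=16: ŷ = 3.5 + 0.5·16 = 11.5; e = 12.5 − 11.5 = 1
x=18: ŷ = 3.5 + 0.5·18 = 12.5; e = 12 − 12.5 = -0.5
x=21: ŷ = 3.5 + 0.5·21 = 14; e = 14 − 14 = 0
x=28: ŷ = 3.5 + 0.5·28 = 17.5; e = 17 − 17.5 = -0.5
SSE = 2.25 + 4 + 0.25 + 0 + 1 + 0.25 + 0 + 0.25 = 8
s = √(8/6) = √1.33333 ≈ 1.1547

s = 1.1547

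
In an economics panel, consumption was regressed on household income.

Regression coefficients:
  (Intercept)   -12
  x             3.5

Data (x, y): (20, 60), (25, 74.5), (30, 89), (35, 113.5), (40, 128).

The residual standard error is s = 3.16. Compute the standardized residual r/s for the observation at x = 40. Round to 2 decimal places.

0.00

ŷ = -12 + 3.5·40 = 128
r = 128 − 128 = 0
r/s = 0 / 3.16 = 0.00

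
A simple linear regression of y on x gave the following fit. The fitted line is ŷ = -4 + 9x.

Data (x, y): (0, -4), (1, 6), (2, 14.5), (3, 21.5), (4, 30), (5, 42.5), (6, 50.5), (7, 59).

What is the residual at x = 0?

r = 0

ŷ = -4 + 9·0 = -4
r = -4 − (-4) = 0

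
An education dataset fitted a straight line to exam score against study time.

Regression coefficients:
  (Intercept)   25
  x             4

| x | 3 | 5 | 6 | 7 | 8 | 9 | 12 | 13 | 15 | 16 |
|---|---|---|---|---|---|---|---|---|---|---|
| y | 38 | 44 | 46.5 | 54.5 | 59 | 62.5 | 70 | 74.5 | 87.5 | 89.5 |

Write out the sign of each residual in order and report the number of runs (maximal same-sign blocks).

5 runs

x=3: ŷ = 25 + 4·3 = 37; r = 38 − 37 = 1
x=5: ŷ = 25 + 4·5 = 45; r = 44 − 45 = -1
x=6: ŷ = 25 + 4·6 = 49; r = 46.5 − 49 = -2.5
x=7: ŷ = 25 + 4·7 = 53; r = 54.5 − 53 = 1.5
x=8: ŷ = 25 + 4·8 = 57; r = 59 − 57 = 2
x=9: ŷ = 25 + 4·9 = 61; r = 62.5 − 61 = 1.5
x=12: ŷ = 25 + 4·12 = 73; r = 70 − 73 = -3
x=13: ŷ = 25 + 4·13 = 77; r = 74.5 − 77 = -2.5
x=15: ŷ = 25 + 4·15 = 85; r = 87.5 − 85 = 2.5
x=16: ŷ = 25 + 4·16 = 89; r = 89.5 − 89 = 0.5
Signs: + − − + + + − − + +
Runs: +×1, −×2, +×3, −×2, +×2 → 5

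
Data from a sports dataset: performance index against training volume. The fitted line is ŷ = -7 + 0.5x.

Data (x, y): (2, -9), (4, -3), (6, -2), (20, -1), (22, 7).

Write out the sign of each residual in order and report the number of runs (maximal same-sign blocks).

x=2: ŷ = -7 + 0.5·2 = -6; r = -9 − (-6) = -3
x=4: ŷ = -7 + 0.5·4 = -5; r = -3 − (-5) = 2
x=6: ŷ = -7 + 0.5·6 = -4; r = -2 − (-4) = 2
x=20: ŷ = -7 + 0.5·20 = 3; r = -1 − 3 = -4
x=22: ŷ = -7 + 0.5·22 = 4; r = 7 − 4 = 3
Signs: − + + − +
Runs: −×1, +×2, −×1, +×1 → 4

4 runs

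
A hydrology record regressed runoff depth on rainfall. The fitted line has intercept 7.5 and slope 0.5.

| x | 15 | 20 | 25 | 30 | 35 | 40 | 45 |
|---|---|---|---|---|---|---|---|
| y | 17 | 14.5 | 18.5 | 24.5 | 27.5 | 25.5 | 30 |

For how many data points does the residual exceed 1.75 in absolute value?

5

x=15: ŷ = 7.5 + 0.5·15 = 15; e = 17 − 15 = 2
x=20: ŷ = 7.5 + 0.5·20 = 17.5; e = 14.5 − 17.5 = -3
x=25: ŷ = 7.5 + 0.5·25 = 20; e = 18.5 − 20 = -1.5
x=30: ŷ = 7.5 + 0.5·30 = 22.5; e = 24.5 − 22.5 = 2
x=35: ŷ = 7.5 + 0.5·35 = 25; e = 27.5 − 25 = 2.5
x=40: ŷ = 7.5 + 0.5·40 = 27.5; e = 25.5 − 27.5 = -2
x=45: ŷ = 7.5 + 0.5·45 = 30; e = 30 − 30 = 0
|e| > 1.75: x=15 (|e|=2), x=20 (|e|=3), x=30 (|e|=2), x=35 (|e|=2.5), x=40 (|e|=2) → 5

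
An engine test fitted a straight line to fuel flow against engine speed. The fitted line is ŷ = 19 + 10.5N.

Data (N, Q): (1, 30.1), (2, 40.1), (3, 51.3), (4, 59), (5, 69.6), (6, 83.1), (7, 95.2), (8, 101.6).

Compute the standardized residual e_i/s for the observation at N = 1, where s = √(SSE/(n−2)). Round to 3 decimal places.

0.336

N=1: ŷ = 19 + 10.5·1 = 29.5; e = 30.1 − 29.5 = 0.6
N=2: ŷ = 19 + 10.5·2 = 40; e = 40.1 − 40 = 0.1
N=3: ŷ = 19 + 10.5·3 = 50.5; e = 51.3 − 50.5 = 0.8
N=4: ŷ = 19 + 10.5·4 = 61; e = 59 − 61 = -2
N=5: ŷ = 19 + 10.5·5 = 71.5; e = 69.6 − 71.5 = -1.9
N=6: ŷ = 19 + 10.5·6 = 82; e = 83.1 − 82 = 1.1
N=7: ŷ = 19 + 10.5·7 = 92.5; e = 95.2 − 92.5 = 2.7
N=8: ŷ = 19 + 10.5·8 = 103; e = 101.6 − 103 = -1.4
SSE = 0.36 + 0.01 + 0.64 + 4 + 3.61 + 1.21 + 7.29 + 1.96 = 19.08
s = √(19.08/6) = 1.78326
e/s = 0.6 / 1.78326 = 0.336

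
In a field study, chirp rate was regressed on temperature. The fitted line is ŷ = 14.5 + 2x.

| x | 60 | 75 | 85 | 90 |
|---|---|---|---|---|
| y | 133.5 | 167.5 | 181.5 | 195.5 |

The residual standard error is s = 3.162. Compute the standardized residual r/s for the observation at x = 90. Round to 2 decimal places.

0.32

ŷ = 14.5 + 2·90 = 194.5
r = 195.5 − 194.5 = 1
r/s = 1 / 3.162 = 0.32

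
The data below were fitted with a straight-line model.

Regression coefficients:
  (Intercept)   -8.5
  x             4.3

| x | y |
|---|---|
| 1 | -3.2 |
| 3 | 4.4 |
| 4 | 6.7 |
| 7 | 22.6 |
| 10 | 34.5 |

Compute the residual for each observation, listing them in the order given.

x=1: ŷ = -8.5 + 4.3·1 = -4.2; e = -3.2 − (-4.2) = 1
x=3: ŷ = -8.5 + 4.3·3 = 4.4; e = 4.4 − 4.4 = 0
x=4: ŷ = -8.5 + 4.3·4 = 8.7; e = 6.7 − 8.7 = -2
x=7: ŷ = -8.5 + 4.3·7 = 21.6; e = 22.6 − 21.6 = 1
x=10: ŷ = -8.5 + 4.3·10 = 34.5; e = 34.5 − 34.5 = 0

1, 0, -2, 1, 0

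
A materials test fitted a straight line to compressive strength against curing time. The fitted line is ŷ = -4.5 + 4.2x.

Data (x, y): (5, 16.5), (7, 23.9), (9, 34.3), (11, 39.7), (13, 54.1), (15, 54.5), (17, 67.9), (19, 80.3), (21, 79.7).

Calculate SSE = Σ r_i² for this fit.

SSE = 80

x=5: ŷ = -4.5 + 4.2·5 = 16.5; r = 16.5 − 16.5 = 0
x=7: ŷ = -4.5 + 4.2·7 = 24.9; r = 23.9 − 24.9 = -1
x=9: ŷ = -4.5 + 4.2·9 = 33.3; r = 34.3 − 33.3 = 1
x=11: ŷ = -4.5 + 4.2·11 = 41.7; r = 39.7 − 41.7 = -2
x=13: ŷ = -4.5 + 4.2·13 = 50.1; r = 54.1 − 50.1 = 4
x=15: ŷ = -4.5 + 4.2·15 = 58.5; r = 54.5 − 58.5 = -4
x=17: ŷ = -4.5 + 4.2·17 = 66.9; r = 67.9 − 66.9 = 1
x=19: ŷ = -4.5 + 4.2·19 = 75.3; r = 80.3 − 75.3 = 5
x=21: ŷ = -4.5 + 4.2·21 = 83.7; r = 79.7 − 83.7 = -4
SSE = 0 + 1 + 1 + 4 + 16 + 16 + 1 + 25 + 16 = 80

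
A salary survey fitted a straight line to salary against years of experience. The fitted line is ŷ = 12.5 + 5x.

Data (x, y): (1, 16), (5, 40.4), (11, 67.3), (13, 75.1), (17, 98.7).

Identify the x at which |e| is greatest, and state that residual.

x=1: ŷ = 12.5 + 5·1 = 17.5; e = 16 − 17.5 = -1.5
x=5: ŷ = 12.5 + 5·5 = 37.5; e = 40.4 − 37.5 = 2.9
x=11: ŷ = 12.5 + 5·11 = 67.5; e = 67.3 − 67.5 = -0.2
x=13: ŷ = 12.5 + 5·13 = 77.5; e = 75.1 − 77.5 = -2.4
x=17: ŷ = 12.5 + 5·17 = 97.5; e = 98.7 − 97.5 = 1.2
Largest |e| is 2.9 at x = 5, residual 2.9.

x = 5, e = 2.9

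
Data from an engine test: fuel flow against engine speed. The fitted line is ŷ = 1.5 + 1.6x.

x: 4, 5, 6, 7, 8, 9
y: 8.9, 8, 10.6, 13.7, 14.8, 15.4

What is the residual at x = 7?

ŷ = 1.5 + 1.6·7 = 12.7
r = 13.7 − 12.7 = 1

r = 1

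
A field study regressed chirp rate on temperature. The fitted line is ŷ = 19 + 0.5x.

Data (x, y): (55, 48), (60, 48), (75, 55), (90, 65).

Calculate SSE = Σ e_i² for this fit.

SSE = 6.5

x=55: ŷ = 19 + 0.5·55 = 46.5; e = 48 − 46.5 = 1.5
x=60: ŷ = 19 + 0.5·60 = 49; e = 48 − 49 = -1
x=75: ŷ = 19 + 0.5·75 = 56.5; e = 55 − 56.5 = -1.5
x=90: ŷ = 19 + 0.5·90 = 64; e = 65 − 64 = 1
SSE = 2.25 + 1 + 2.25 + 1 = 6.5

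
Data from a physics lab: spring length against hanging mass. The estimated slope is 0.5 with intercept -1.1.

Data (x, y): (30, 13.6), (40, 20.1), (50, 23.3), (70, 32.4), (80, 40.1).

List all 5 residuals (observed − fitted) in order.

-0.3, 1.2, -0.6, -1.5, 1.2

x=30: ŷ = -1.1 + 0.5·30 = 13.9; e = 13.6 − 13.9 = -0.3
x=40: ŷ = -1.1 + 0.5·40 = 18.9; e = 20.1 − 18.9 = 1.2
x=50: ŷ = -1.1 + 0.5·50 = 23.9; e = 23.3 − 23.9 = -0.6
x=70: ŷ = -1.1 + 0.5·70 = 33.9; e = 32.4 − 33.9 = -1.5
x=80: ŷ = -1.1 + 0.5·80 = 38.9; e = 40.1 − 38.9 = 1.2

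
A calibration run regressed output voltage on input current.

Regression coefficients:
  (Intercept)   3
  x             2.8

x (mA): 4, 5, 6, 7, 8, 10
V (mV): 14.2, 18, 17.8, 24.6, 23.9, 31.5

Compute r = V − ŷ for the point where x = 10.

r = 0.5

ŷ = 3 + 2.8·10 = 31
r = 31.5 − 31 = 0.5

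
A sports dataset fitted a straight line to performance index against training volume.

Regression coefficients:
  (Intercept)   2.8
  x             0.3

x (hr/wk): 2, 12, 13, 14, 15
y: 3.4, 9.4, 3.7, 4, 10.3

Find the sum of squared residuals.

SSE = 36

x=2: ŷ = 2.8 + 0.3·2 = 3.4; r = 3.4 − 3.4 = 0
x=12: ŷ = 2.8 + 0.3·12 = 6.4; r = 9.4 − 6.4 = 3
x=13: ŷ = 2.8 + 0.3·13 = 6.7; r = 3.7 − 6.7 = -3
x=14: ŷ = 2.8 + 0.3·14 = 7; r = 4 − 7 = -3
x=15: ŷ = 2.8 + 0.3·15 = 7.3; r = 10.3 − 7.3 = 3
SSE = 0 + 9 + 9 + 9 + 9 = 36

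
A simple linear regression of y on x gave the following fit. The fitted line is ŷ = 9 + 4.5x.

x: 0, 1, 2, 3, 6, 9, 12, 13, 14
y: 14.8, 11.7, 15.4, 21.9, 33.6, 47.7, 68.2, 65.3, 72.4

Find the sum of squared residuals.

x=0: ŷ = 9 + 4.5·0 = 9; r = 14.8 − 9 = 5.8
x=1: ŷ = 9 + 4.5·1 = 13.5; r = 11.7 − 13.5 = -1.8
x=2: ŷ = 9 + 4.5·2 = 18; r = 15.4 − 18 = -2.6
x=3: ŷ = 9 + 4.5·3 = 22.5; r = 21.9 − 22.5 = -0.6
x=6: ŷ = 9 + 4.5·6 = 36; r = 33.6 − 36 = -2.4
x=9: ŷ = 9 + 4.5·9 = 49.5; r = 47.7 − 49.5 = -1.8
x=12: ŷ = 9 + 4.5·12 = 63; r = 68.2 − 63 = 5.2
x=13: ŷ = 9 + 4.5·13 = 67.5; r = 65.3 − 67.5 = -2.2
x=14: ŷ = 9 + 4.5·14 = 72; r = 72.4 − 72 = 0.4
SSE = 33.64 + 3.24 + 6.76 + 0.36 + 5.76 + 3.24 + 27.04 + 4.84 + 0.16 = 85.04

SSE = 85.04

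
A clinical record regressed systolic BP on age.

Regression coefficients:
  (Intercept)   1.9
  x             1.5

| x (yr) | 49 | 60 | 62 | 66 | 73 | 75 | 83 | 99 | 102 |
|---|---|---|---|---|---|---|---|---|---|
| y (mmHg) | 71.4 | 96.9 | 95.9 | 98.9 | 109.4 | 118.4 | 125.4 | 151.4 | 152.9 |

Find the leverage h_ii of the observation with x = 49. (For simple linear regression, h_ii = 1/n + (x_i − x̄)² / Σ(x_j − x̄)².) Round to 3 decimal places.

h = 0.366

x̄ = (49 + 60 + 62 + 66 + 73 + 75 + 83 + 99 + 102)/9 = 74.3333
Σ(x − x̄)² = 641.778 + 205.444 + 152.111 + 69.4444 + 1.77778 + 0.444444 + 75.1111 + 608.444 + 765.444 = 2520
h = 1/9 + (-25.3333)²/2520 = 0.111111 + 0.254674 = 0.366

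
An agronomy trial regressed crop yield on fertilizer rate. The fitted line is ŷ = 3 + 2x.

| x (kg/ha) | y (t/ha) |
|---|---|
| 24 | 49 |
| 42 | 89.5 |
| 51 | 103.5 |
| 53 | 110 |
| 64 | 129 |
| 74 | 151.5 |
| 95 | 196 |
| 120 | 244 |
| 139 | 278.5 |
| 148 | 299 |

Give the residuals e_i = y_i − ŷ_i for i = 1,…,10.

-2, 2.5, -1.5, 1, -2, 0.5, 3, 1, -2.5, 0

x=24: ŷ = 3 + 2·24 = 51; e = 49 − 51 = -2
x=42: ŷ = 3 + 2·42 = 87; e = 89.5 − 87 = 2.5
x=51: ŷ = 3 + 2·51 = 105; e = 103.5 − 105 = -1.5
x=53: ŷ = 3 + 2·53 = 109; e = 110 − 109 = 1
x=64: ŷ = 3 + 2·64 = 131; e = 129 − 131 = -2
x=74: ŷ = 3 + 2·74 = 151; e = 151.5 − 151 = 0.5
x=95: ŷ = 3 + 2·95 = 193; e = 196 − 193 = 3
x=120: ŷ = 3 + 2·120 = 243; e = 244 − 243 = 1
x=139: ŷ = 3 + 2·139 = 281; e = 278.5 − 281 = -2.5
x=148: ŷ = 3 + 2·148 = 299; e = 299 − 299 = 0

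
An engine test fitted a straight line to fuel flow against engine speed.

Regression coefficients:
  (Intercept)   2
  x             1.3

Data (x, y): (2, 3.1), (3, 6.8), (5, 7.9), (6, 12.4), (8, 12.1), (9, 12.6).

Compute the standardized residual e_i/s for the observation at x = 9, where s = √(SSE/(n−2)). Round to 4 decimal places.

x=2: ŷ = 2 + 1.3·2 = 4.6; e = 3.1 − 4.6 = -1.5
x=3: ŷ = 2 + 1.3·3 = 5.9; e = 6.8 − 5.9 = 0.9
x=5: ŷ = 2 + 1.3·5 = 8.5; e = 7.9 − 8.5 = -0.6
x=6: ŷ = 2 + 1.3·6 = 9.8; e = 12.4 − 9.8 = 2.6
x=8: ŷ = 2 + 1.3·8 = 12.4; e = 12.1 − 12.4 = -0.3
x=9: ŷ = 2 + 1.3·9 = 13.7; e = 12.6 − 13.7 = -1.1
SSE = 2.25 + 0.81 + 0.36 + 6.76 + 0.09 + 1.21 = 11.48
s = √(11.48/4) = 1.69411
e/s = -1.1 / 1.69411 = -0.6493

-0.6493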